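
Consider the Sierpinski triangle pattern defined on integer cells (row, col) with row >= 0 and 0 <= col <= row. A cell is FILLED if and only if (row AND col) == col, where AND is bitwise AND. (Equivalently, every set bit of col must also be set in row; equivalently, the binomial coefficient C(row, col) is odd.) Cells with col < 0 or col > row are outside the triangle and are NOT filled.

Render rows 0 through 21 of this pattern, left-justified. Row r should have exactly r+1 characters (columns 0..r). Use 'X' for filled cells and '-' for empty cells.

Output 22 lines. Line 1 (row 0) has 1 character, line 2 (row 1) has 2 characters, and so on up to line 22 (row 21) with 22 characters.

r0=0: X
r1=1: XX
r2=10: X-X
r3=11: XXXX
r4=100: X---X
r5=101: XX--XX
r6=110: X-X-X-X
r7=111: XXXXXXXX
r8=1000: X-------X
r9=1001: XX------XX
r10=1010: X-X-----X-X
r11=1011: XXXX----XXXX
r12=1100: X---X---X---X
r13=1101: XX--XX--XX--XX
r14=1110: X-X-X-X-X-X-X-X
r15=1111: XXXXXXXXXXXXXXXX
r16=10000: X---------------X
r17=10001: XX--------------XX
r18=10010: X-X-------------X-X
r19=10011: XXXX------------XXXX
r20=10100: X---X-----------X---X
r21=10101: XX--XX----------XX--XX

Answer: X
XX
X-X
XXXX
X---X
XX--XX
X-X-X-X
XXXXXXXX
X-------X
XX------XX
X-X-----X-X
XXXX----XXXX
X---X---X---X
XX--XX--XX--XX
X-X-X-X-X-X-X-X
XXXXXXXXXXXXXXXX
X---------------X
XX--------------XX
X-X-------------X-X
XXXX------------XXXX
X---X-----------X---X
XX--XX----------XX--XX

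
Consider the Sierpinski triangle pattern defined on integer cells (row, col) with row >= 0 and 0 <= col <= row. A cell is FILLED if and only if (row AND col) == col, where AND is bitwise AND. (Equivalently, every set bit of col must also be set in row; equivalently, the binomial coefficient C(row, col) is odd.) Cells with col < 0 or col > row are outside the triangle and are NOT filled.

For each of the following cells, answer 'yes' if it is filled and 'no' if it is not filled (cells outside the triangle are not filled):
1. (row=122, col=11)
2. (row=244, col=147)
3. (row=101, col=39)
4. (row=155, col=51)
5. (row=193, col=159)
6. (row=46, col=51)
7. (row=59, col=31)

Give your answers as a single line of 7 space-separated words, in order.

Answer: no no no no no no no

Derivation:
(122,11): row=0b1111010, col=0b1011, row AND col = 0b1010 = 10; 10 != 11 -> empty
(244,147): row=0b11110100, col=0b10010011, row AND col = 0b10010000 = 144; 144 != 147 -> empty
(101,39): row=0b1100101, col=0b100111, row AND col = 0b100101 = 37; 37 != 39 -> empty
(155,51): row=0b10011011, col=0b110011, row AND col = 0b10011 = 19; 19 != 51 -> empty
(193,159): row=0b11000001, col=0b10011111, row AND col = 0b10000001 = 129; 129 != 159 -> empty
(46,51): col outside [0, 46] -> not filled
(59,31): row=0b111011, col=0b11111, row AND col = 0b11011 = 27; 27 != 31 -> empty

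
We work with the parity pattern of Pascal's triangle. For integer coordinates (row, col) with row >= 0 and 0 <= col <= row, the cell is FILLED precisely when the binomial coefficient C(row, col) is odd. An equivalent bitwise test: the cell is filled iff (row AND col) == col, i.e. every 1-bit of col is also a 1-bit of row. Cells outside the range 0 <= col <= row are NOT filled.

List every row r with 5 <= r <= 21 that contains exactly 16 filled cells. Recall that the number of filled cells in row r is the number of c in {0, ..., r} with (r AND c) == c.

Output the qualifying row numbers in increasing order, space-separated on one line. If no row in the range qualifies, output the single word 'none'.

Row r has 2^popcount(r) filled cells, so we need popcount(r) = log2(16) = 4.
Scan r = 5..21 and keep those with exactly 4 one-bits:
r=5=101 popcount=2 -> skip
r=6=110 popcount=2 -> skip
r=7=111 popcount=3 -> skip
r=8=1000 popcount=1 -> skip
r=9=1001 popcount=2 -> skip
r=10=1010 popcount=2 -> skip
r=11=1011 popcount=3 -> skip
r=12=1100 popcount=2 -> skip
r=13=1101 popcount=3 -> skip
r=14=1110 popcount=3 -> skip
r=15=1111 popcount=4 -> KEEP
r=16=10000 popcount=1 -> skip
r=17=10001 popcount=2 -> skip
r=18=10010 popcount=2 -> skip
r=19=10011 popcount=3 -> skip
r=20=10100 popcount=2 -> skip
r=21=10101 popcount=3 -> skip
Kept rows: 15

Answer: 15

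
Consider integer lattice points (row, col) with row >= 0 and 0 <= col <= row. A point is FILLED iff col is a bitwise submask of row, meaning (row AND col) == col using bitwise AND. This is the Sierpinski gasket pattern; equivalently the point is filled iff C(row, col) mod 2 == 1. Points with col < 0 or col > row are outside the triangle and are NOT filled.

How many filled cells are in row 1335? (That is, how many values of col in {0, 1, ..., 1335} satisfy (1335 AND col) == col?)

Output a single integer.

1335 in binary = 10100110111
popcount(1335) = number of 1-bits in 10100110111 = 7
A col c satisfies (1335 AND c) == c iff every set bit of c is also set in 1335; each of the 7 set bits of 1335 can independently be on or off in c.
count = 2^7 = 128

Answer: 128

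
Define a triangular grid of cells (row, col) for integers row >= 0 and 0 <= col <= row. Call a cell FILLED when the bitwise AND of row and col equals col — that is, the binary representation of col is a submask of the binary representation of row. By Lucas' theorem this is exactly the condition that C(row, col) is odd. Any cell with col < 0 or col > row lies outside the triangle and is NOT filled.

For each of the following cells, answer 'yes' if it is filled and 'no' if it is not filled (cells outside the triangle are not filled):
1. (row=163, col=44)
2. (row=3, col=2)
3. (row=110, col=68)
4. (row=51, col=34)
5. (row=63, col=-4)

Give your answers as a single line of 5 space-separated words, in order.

(163,44): row=0b10100011, col=0b101100, row AND col = 0b100000 = 32; 32 != 44 -> empty
(3,2): row=0b11, col=0b10, row AND col = 0b10 = 2; 2 == 2 -> filled
(110,68): row=0b1101110, col=0b1000100, row AND col = 0b1000100 = 68; 68 == 68 -> filled
(51,34): row=0b110011, col=0b100010, row AND col = 0b100010 = 34; 34 == 34 -> filled
(63,-4): col outside [0, 63] -> not filled

Answer: no yes yes yes no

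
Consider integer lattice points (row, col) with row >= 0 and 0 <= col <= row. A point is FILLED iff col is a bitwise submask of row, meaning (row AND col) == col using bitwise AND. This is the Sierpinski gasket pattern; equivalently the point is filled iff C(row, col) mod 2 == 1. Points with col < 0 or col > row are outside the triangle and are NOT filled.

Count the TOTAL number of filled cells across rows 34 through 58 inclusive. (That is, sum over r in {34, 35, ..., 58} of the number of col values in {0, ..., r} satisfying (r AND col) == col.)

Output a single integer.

r34=100010 pc2: +4 =4
r35=100011 pc3: +8 =12
r36=100100 pc2: +4 =16
r37=100101 pc3: +8 =24
r38=100110 pc3: +8 =32
r39=100111 pc4: +16 =48
r40=101000 pc2: +4 =52
r41=101001 pc3: +8 =60
r42=101010 pc3: +8 =68
r43=101011 pc4: +16 =84
r44=101100 pc3: +8 =92
r45=101101 pc4: +16 =108
r46=101110 pc4: +16 =124
r47=101111 pc5: +32 =156
r48=110000 pc2: +4 =160
r49=110001 pc3: +8 =168
r50=110010 pc3: +8 =176
r51=110011 pc4: +16 =192
r52=110100 pc3: +8 =200
r53=110101 pc4: +16 =216
r54=110110 pc4: +16 =232
r55=110111 pc5: +32 =264
r56=111000 pc3: +8 =272
r57=111001 pc4: +16 =288
r58=111010 pc4: +16 =304

Answer: 304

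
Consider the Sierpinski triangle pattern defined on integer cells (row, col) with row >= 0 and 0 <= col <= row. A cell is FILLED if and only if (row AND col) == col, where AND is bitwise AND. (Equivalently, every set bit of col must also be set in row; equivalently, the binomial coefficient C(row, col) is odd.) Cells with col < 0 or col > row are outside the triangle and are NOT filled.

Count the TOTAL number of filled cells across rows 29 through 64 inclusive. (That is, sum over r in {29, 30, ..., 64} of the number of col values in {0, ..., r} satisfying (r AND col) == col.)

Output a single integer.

r29=11101 pc4: +16 =16
r30=11110 pc4: +16 =32
r31=11111 pc5: +32 =64
r32=100000 pc1: +2 =66
r33=100001 pc2: +4 =70
r34=100010 pc2: +4 =74
r35=100011 pc3: +8 =82
r36=100100 pc2: +4 =86
r37=100101 pc3: +8 =94
r38=100110 pc3: +8 =102
r39=100111 pc4: +16 =118
r40=101000 pc2: +4 =122
r41=101001 pc3: +8 =130
r42=101010 pc3: +8 =138
r43=101011 pc4: +16 =154
r44=101100 pc3: +8 =162
r45=101101 pc4: +16 =178
r46=101110 pc4: +16 =194
r47=101111 pc5: +32 =226
r48=110000 pc2: +4 =230
r49=110001 pc3: +8 =238
r50=110010 pc3: +8 =246
r51=110011 pc4: +16 =262
r52=110100 pc3: +8 =270
r53=110101 pc4: +16 =286
r54=110110 pc4: +16 =302
r55=110111 pc5: +32 =334
r56=111000 pc3: +8 =342
r57=111001 pc4: +16 =358
r58=111010 pc4: +16 =374
r59=111011 pc5: +32 =406
r60=111100 pc4: +16 =422
r61=111101 pc5: +32 =454
r62=111110 pc5: +32 =486
r63=111111 pc6: +64 =550
r64=1000000 pc1: +2 =552

Answer: 552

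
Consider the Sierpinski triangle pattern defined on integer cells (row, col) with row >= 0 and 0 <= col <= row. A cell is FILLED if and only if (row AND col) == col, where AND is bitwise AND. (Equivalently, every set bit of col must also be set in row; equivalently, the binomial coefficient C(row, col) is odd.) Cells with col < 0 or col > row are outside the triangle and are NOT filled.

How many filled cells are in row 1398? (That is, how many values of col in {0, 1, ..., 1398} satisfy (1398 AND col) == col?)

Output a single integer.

1398 in binary = 10101110110
popcount(1398) = number of 1-bits in 10101110110 = 7
A col c satisfies (1398 AND c) == c iff every set bit of c is also set in 1398; each of the 7 set bits of 1398 can independently be on or off in c.
count = 2^7 = 128

Answer: 128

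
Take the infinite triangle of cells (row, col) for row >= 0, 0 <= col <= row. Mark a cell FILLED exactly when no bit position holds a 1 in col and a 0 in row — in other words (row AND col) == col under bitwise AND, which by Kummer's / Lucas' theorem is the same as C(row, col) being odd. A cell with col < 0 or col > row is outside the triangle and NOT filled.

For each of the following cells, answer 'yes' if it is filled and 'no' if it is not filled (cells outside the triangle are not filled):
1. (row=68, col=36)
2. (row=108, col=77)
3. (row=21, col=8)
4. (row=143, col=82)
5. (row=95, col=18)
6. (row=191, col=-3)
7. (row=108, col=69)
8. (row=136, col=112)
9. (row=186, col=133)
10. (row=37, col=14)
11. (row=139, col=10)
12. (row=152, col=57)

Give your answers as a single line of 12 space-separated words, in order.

(68,36): row=0b1000100, col=0b100100, row AND col = 0b100 = 4; 4 != 36 -> empty
(108,77): row=0b1101100, col=0b1001101, row AND col = 0b1001100 = 76; 76 != 77 -> empty
(21,8): row=0b10101, col=0b1000, row AND col = 0b0 = 0; 0 != 8 -> empty
(143,82): row=0b10001111, col=0b1010010, row AND col = 0b10 = 2; 2 != 82 -> empty
(95,18): row=0b1011111, col=0b10010, row AND col = 0b10010 = 18; 18 == 18 -> filled
(191,-3): col outside [0, 191] -> not filled
(108,69): row=0b1101100, col=0b1000101, row AND col = 0b1000100 = 68; 68 != 69 -> empty
(136,112): row=0b10001000, col=0b1110000, row AND col = 0b0 = 0; 0 != 112 -> empty
(186,133): row=0b10111010, col=0b10000101, row AND col = 0b10000000 = 128; 128 != 133 -> empty
(37,14): row=0b100101, col=0b1110, row AND col = 0b100 = 4; 4 != 14 -> empty
(139,10): row=0b10001011, col=0b1010, row AND col = 0b1010 = 10; 10 == 10 -> filled
(152,57): row=0b10011000, col=0b111001, row AND col = 0b11000 = 24; 24 != 57 -> empty

Answer: no no no no yes no no no no no yes no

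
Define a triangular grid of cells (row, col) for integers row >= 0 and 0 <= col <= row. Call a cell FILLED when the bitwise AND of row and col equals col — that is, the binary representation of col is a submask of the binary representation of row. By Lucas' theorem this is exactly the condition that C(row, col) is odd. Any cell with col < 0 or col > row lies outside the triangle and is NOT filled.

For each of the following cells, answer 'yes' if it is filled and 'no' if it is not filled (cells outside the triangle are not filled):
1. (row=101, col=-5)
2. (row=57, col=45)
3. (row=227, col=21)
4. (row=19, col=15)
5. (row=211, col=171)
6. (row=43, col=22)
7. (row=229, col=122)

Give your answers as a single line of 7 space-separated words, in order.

(101,-5): col outside [0, 101] -> not filled
(57,45): row=0b111001, col=0b101101, row AND col = 0b101001 = 41; 41 != 45 -> empty
(227,21): row=0b11100011, col=0b10101, row AND col = 0b1 = 1; 1 != 21 -> empty
(19,15): row=0b10011, col=0b1111, row AND col = 0b11 = 3; 3 != 15 -> empty
(211,171): row=0b11010011, col=0b10101011, row AND col = 0b10000011 = 131; 131 != 171 -> empty
(43,22): row=0b101011, col=0b10110, row AND col = 0b10 = 2; 2 != 22 -> empty
(229,122): row=0b11100101, col=0b1111010, row AND col = 0b1100000 = 96; 96 != 122 -> empty

Answer: no no no no no no no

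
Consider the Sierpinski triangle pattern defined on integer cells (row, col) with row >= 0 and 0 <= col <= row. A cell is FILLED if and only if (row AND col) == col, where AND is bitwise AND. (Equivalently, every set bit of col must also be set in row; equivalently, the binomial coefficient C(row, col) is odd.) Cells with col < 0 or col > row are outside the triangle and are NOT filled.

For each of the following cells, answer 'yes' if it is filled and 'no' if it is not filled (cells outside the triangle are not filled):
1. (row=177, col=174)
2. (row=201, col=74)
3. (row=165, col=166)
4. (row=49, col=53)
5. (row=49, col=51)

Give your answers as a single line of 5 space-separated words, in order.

(177,174): row=0b10110001, col=0b10101110, row AND col = 0b10100000 = 160; 160 != 174 -> empty
(201,74): row=0b11001001, col=0b1001010, row AND col = 0b1001000 = 72; 72 != 74 -> empty
(165,166): col outside [0, 165] -> not filled
(49,53): col outside [0, 49] -> not filled
(49,51): col outside [0, 49] -> not filled

Answer: no no no no no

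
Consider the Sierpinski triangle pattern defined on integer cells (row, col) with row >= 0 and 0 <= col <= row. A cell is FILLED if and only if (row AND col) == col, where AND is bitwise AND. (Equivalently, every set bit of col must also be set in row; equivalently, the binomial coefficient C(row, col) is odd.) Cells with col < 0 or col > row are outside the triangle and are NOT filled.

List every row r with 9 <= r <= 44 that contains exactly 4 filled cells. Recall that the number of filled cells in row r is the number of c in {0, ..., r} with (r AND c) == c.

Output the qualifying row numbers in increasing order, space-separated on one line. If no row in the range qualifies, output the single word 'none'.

Answer: 9 10 12 17 18 20 24 33 34 36 40

Derivation:
Row r has 2^popcount(r) filled cells, so we need popcount(r) = log2(4) = 2.
Scan r = 9..44 and keep those with exactly 2 one-bits:
r=9=1001 popcount=2 -> KEEP
r=10=1010 popcount=2 -> KEEP
r=11=1011 popcount=3 -> skip
r=12=1100 popcount=2 -> KEEP
r=13=1101 popcount=3 -> skip
r=14=1110 popcount=3 -> skip
r=15=1111 popcount=4 -> skip
r=16=10000 popcount=1 -> skip
r=17=10001 popcount=2 -> KEEP
r=18=10010 popcount=2 -> KEEP
r=19=10011 popcount=3 -> skip
r=20=10100 popcount=2 -> KEEP
r=21=10101 popcount=3 -> skip
r=22=10110 popcount=3 -> skip
r=23=10111 popcount=4 -> skip
r=24=11000 popcount=2 -> KEEP
r=25=11001 popcount=3 -> skip
r=26=11010 popcount=3 -> skip
r=27=11011 popcount=4 -> skip
r=28=11100 popcount=3 -> skip
r=29=11101 popcount=4 -> skip
r=30=11110 popcount=4 -> skip
r=31=11111 popcount=5 -> skip
r=32=100000 popcount=1 -> skip
r=33=100001 popcount=2 -> KEEP
r=34=100010 popcount=2 -> KEEP
r=35=100011 popcount=3 -> skip
r=36=100100 popcount=2 -> KEEP
r=37=100101 popcount=3 -> skip
r=38=100110 popcount=3 -> skip
r=39=100111 popcount=4 -> skip
r=40=101000 popcount=2 -> KEEP
r=41=101001 popcount=3 -> skip
r=42=101010 popcount=3 -> skip
r=43=101011 popcount=4 -> skip
r=44=101100 popcount=3 -> skip
Kept rows: 9 10 12 17 18 20 24 33 34 36 40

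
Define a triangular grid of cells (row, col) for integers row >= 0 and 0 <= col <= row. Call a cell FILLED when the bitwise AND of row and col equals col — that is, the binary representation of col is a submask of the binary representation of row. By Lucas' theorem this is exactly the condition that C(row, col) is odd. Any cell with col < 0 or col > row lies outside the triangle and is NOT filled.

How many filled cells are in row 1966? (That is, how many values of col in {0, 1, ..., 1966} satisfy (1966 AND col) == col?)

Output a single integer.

Answer: 256

Derivation:
1966 in binary = 11110101110
popcount(1966) = number of 1-bits in 11110101110 = 8
A col c satisfies (1966 AND c) == c iff every set bit of c is also set in 1966; each of the 8 set bits of 1966 can independently be on or off in c.
count = 2^8 = 256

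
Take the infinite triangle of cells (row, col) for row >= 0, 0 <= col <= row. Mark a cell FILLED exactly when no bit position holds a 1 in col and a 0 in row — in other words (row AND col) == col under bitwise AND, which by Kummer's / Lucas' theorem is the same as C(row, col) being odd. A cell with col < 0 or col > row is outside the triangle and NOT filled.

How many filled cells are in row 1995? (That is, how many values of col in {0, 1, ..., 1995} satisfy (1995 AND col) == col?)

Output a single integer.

Answer: 256

Derivation:
1995 in binary = 11111001011
popcount(1995) = number of 1-bits in 11111001011 = 8
A col c satisfies (1995 AND c) == c iff every set bit of c is also set in 1995; each of the 8 set bits of 1995 can independently be on or off in c.
count = 2^8 = 256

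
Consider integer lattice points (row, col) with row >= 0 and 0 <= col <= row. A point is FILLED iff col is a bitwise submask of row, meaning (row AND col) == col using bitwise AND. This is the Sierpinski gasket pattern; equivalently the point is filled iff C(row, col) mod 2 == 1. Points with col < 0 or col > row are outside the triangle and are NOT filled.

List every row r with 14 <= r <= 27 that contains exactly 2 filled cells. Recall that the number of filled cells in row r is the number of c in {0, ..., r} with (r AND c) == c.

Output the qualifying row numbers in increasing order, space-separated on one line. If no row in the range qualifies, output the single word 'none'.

Row r has 2^popcount(r) filled cells, so we need popcount(r) = log2(2) = 1.
Scan r = 14..27 and keep those with exactly 1 one-bits:
r=14=1110 popcount=3 -> skip
r=15=1111 popcount=4 -> skip
r=16=10000 popcount=1 -> KEEP
r=17=10001 popcount=2 -> skip
r=18=10010 popcount=2 -> skip
r=19=10011 popcount=3 -> skip
r=20=10100 popcount=2 -> skip
r=21=10101 popcount=3 -> skip
r=22=10110 popcount=3 -> skip
r=23=10111 popcount=4 -> skip
r=24=11000 popcount=2 -> skip
r=25=11001 popcount=3 -> skip
r=26=11010 popcount=3 -> skip
r=27=11011 popcount=4 -> skip
Kept rows: 16

Answer: 16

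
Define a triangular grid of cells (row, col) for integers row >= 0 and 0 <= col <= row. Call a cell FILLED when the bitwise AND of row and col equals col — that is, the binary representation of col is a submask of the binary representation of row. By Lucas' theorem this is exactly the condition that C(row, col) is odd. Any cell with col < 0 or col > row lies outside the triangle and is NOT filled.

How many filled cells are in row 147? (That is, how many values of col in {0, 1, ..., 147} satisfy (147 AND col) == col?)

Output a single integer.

147 in binary = 10010011
popcount(147) = number of 1-bits in 10010011 = 4
A col c satisfies (147 AND c) == c iff every set bit of c is also set in 147; each of the 4 set bits of 147 can independently be on or off in c.
count = 2^4 = 16

Answer: 16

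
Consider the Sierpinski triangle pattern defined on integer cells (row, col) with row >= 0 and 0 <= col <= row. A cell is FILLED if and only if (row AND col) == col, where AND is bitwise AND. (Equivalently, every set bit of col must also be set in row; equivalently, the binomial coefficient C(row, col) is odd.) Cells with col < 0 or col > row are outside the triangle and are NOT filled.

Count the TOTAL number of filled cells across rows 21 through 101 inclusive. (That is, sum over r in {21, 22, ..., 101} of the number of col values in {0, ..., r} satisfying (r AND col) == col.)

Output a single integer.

Answer: 1172

Derivation:
r21=10101 pc3: +8 =8
r22=10110 pc3: +8 =16
r23=10111 pc4: +16 =32
r24=11000 pc2: +4 =36
r25=11001 pc3: +8 =44
r26=11010 pc3: +8 =52
r27=11011 pc4: +16 =68
r28=11100 pc3: +8 =76
r29=11101 pc4: +16 =92
r30=11110 pc4: +16 =108
r31=11111 pc5: +32 =140
r32=100000 pc1: +2 =142
r33=100001 pc2: +4 =146
r34=100010 pc2: +4 =150
r35=100011 pc3: +8 =158
r36=100100 pc2: +4 =162
r37=100101 pc3: +8 =170
r38=100110 pc3: +8 =178
r39=100111 pc4: +16 =194
r40=101000 pc2: +4 =198
r41=101001 pc3: +8 =206
r42=101010 pc3: +8 =214
r43=101011 pc4: +16 =230
r44=101100 pc3: +8 =238
r45=101101 pc4: +16 =254
r46=101110 pc4: +16 =270
r47=101111 pc5: +32 =302
r48=110000 pc2: +4 =306
r49=110001 pc3: +8 =314
r50=110010 pc3: +8 =322
r51=110011 pc4: +16 =338
r52=110100 pc3: +8 =346
r53=110101 pc4: +16 =362
r54=110110 pc4: +16 =378
r55=110111 pc5: +32 =410
r56=111000 pc3: +8 =418
r57=111001 pc4: +16 =434
r58=111010 pc4: +16 =450
r59=111011 pc5: +32 =482
r60=111100 pc4: +16 =498
r61=111101 pc5: +32 =530
r62=111110 pc5: +32 =562
r63=111111 pc6: +64 =626
r64=1000000 pc1: +2 =628
r65=1000001 pc2: +4 =632
r66=1000010 pc2: +4 =636
r67=1000011 pc3: +8 =644
r68=1000100 pc2: +4 =648
r69=1000101 pc3: +8 =656
r70=1000110 pc3: +8 =664
r71=1000111 pc4: +16 =680
r72=1001000 pc2: +4 =684
r73=1001001 pc3: +8 =692
r74=1001010 pc3: +8 =700
r75=1001011 pc4: +16 =716
r76=1001100 pc3: +8 =724
r77=1001101 pc4: +16 =740
r78=1001110 pc4: +16 =756
r79=1001111 pc5: +32 =788
r80=1010000 pc2: +4 =792
r81=1010001 pc3: +8 =800
r82=1010010 pc3: +8 =808
r83=1010011 pc4: +16 =824
r84=1010100 pc3: +8 =832
r85=1010101 pc4: +16 =848
r86=1010110 pc4: +16 =864
r87=1010111 pc5: +32 =896
r88=1011000 pc3: +8 =904
r89=1011001 pc4: +16 =920
r90=1011010 pc4: +16 =936
r91=1011011 pc5: +32 =968
r92=1011100 pc4: +16 =984
r93=1011101 pc5: +32 =1016
r94=1011110 pc5: +32 =1048
r95=1011111 pc6: +64 =1112
r96=1100000 pc2: +4 =1116
r97=1100001 pc3: +8 =1124
r98=1100010 pc3: +8 =1132
r99=1100011 pc4: +16 =1148
r100=1100100 pc3: +8 =1156
r101=1100101 pc4: +16 =1172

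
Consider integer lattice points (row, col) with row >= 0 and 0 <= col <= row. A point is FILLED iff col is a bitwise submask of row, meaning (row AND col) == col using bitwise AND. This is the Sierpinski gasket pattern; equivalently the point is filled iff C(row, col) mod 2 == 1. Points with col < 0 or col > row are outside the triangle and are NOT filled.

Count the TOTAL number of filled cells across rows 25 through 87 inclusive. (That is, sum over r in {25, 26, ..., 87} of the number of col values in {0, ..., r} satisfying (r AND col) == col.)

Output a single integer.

Answer: 860

Derivation:
r25=11001 pc3: +8 =8
r26=11010 pc3: +8 =16
r27=11011 pc4: +16 =32
r28=11100 pc3: +8 =40
r29=11101 pc4: +16 =56
r30=11110 pc4: +16 =72
r31=11111 pc5: +32 =104
r32=100000 pc1: +2 =106
r33=100001 pc2: +4 =110
r34=100010 pc2: +4 =114
r35=100011 pc3: +8 =122
r36=100100 pc2: +4 =126
r37=100101 pc3: +8 =134
r38=100110 pc3: +8 =142
r39=100111 pc4: +16 =158
r40=101000 pc2: +4 =162
r41=101001 pc3: +8 =170
r42=101010 pc3: +8 =178
r43=101011 pc4: +16 =194
r44=101100 pc3: +8 =202
r45=101101 pc4: +16 =218
r46=101110 pc4: +16 =234
r47=101111 pc5: +32 =266
r48=110000 pc2: +4 =270
r49=110001 pc3: +8 =278
r50=110010 pc3: +8 =286
r51=110011 pc4: +16 =302
r52=110100 pc3: +8 =310
r53=110101 pc4: +16 =326
r54=110110 pc4: +16 =342
r55=110111 pc5: +32 =374
r56=111000 pc3: +8 =382
r57=111001 pc4: +16 =398
r58=111010 pc4: +16 =414
r59=111011 pc5: +32 =446
r60=111100 pc4: +16 =462
r61=111101 pc5: +32 =494
r62=111110 pc5: +32 =526
r63=111111 pc6: +64 =590
r64=1000000 pc1: +2 =592
r65=1000001 pc2: +4 =596
r66=1000010 pc2: +4 =600
r67=1000011 pc3: +8 =608
r68=1000100 pc2: +4 =612
r69=1000101 pc3: +8 =620
r70=1000110 pc3: +8 =628
r71=1000111 pc4: +16 =644
r72=1001000 pc2: +4 =648
r73=1001001 pc3: +8 =656
r74=1001010 pc3: +8 =664
r75=1001011 pc4: +16 =680
r76=1001100 pc3: +8 =688
r77=1001101 pc4: +16 =704
r78=1001110 pc4: +16 =720
r79=1001111 pc5: +32 =752
r80=1010000 pc2: +4 =756
r81=1010001 pc3: +8 =764
r82=1010010 pc3: +8 =772
r83=1010011 pc4: +16 =788
r84=1010100 pc3: +8 =796
r85=1010101 pc4: +16 =812
r86=1010110 pc4: +16 =828
r87=1010111 pc5: +32 =860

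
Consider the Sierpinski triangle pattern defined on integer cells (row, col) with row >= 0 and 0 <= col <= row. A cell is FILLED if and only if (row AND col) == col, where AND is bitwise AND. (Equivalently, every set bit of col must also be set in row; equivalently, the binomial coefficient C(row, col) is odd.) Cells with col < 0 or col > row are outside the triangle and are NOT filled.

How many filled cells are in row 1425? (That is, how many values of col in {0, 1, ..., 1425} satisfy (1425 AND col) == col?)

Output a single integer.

1425 in binary = 10110010001
popcount(1425) = number of 1-bits in 10110010001 = 5
A col c satisfies (1425 AND c) == c iff every set bit of c is also set in 1425; each of the 5 set bits of 1425 can independently be on or off in c.
count = 2^5 = 32

Answer: 32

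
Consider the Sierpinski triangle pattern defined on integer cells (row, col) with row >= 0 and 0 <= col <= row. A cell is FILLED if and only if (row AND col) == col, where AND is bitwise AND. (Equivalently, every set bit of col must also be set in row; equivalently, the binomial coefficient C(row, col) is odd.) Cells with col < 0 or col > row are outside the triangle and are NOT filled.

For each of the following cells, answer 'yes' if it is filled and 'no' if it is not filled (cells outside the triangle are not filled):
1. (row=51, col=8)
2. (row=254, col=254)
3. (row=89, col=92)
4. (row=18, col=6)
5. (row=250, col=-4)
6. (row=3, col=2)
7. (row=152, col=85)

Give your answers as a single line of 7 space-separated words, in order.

Answer: no yes no no no yes no

Derivation:
(51,8): row=0b110011, col=0b1000, row AND col = 0b0 = 0; 0 != 8 -> empty
(254,254): row=0b11111110, col=0b11111110, row AND col = 0b11111110 = 254; 254 == 254 -> filled
(89,92): col outside [0, 89] -> not filled
(18,6): row=0b10010, col=0b110, row AND col = 0b10 = 2; 2 != 6 -> empty
(250,-4): col outside [0, 250] -> not filled
(3,2): row=0b11, col=0b10, row AND col = 0b10 = 2; 2 == 2 -> filled
(152,85): row=0b10011000, col=0b1010101, row AND col = 0b10000 = 16; 16 != 85 -> empty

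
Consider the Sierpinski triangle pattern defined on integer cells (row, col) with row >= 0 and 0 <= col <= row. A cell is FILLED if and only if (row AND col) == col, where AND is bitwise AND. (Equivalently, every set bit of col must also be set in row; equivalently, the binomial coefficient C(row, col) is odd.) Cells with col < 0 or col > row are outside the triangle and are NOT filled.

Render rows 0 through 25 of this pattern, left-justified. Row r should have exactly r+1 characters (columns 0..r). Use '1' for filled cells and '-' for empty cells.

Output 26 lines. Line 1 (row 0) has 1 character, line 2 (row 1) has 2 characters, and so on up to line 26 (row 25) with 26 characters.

r0=0: 1
r1=1: 11
r2=10: 1-1
r3=11: 1111
r4=100: 1---1
r5=101: 11--11
r6=110: 1-1-1-1
r7=111: 11111111
r8=1000: 1-------1
r9=1001: 11------11
r10=1010: 1-1-----1-1
r11=1011: 1111----1111
r12=1100: 1---1---1---1
r13=1101: 11--11--11--11
r14=1110: 1-1-1-1-1-1-1-1
r15=1111: 1111111111111111
r16=10000: 1---------------1
r17=10001: 11--------------11
r18=10010: 1-1-------------1-1
r19=10011: 1111------------1111
r20=10100: 1---1-----------1---1
r21=10101: 11--11----------11--11
r22=10110: 1-1-1-1---------1-1-1-1
r23=10111: 11111111--------11111111
r24=11000: 1-------1-------1-------1
r25=11001: 11------11------11------11

Answer: 1
11
1-1
1111
1---1
11--11
1-1-1-1
11111111
1-------1
11------11
1-1-----1-1
1111----1111
1---1---1---1
11--11--11--11
1-1-1-1-1-1-1-1
1111111111111111
1---------------1
11--------------11
1-1-------------1-1
1111------------1111
1---1-----------1---1
11--11----------11--11
1-1-1-1---------1-1-1-1
11111111--------11111111
1-------1-------1-------1
11------11------11------11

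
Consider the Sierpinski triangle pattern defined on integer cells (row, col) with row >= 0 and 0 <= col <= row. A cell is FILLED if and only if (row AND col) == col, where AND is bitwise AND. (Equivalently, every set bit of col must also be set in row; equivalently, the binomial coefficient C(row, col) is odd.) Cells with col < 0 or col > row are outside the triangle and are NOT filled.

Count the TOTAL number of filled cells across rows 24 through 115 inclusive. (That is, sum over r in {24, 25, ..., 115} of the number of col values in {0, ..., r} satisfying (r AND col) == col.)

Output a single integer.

Answer: 1476

Derivation:
r24=11000 pc2: +4 =4
r25=11001 pc3: +8 =12
r26=11010 pc3: +8 =20
r27=11011 pc4: +16 =36
r28=11100 pc3: +8 =44
r29=11101 pc4: +16 =60
r30=11110 pc4: +16 =76
r31=11111 pc5: +32 =108
r32=100000 pc1: +2 =110
r33=100001 pc2: +4 =114
r34=100010 pc2: +4 =118
r35=100011 pc3: +8 =126
r36=100100 pc2: +4 =130
r37=100101 pc3: +8 =138
r38=100110 pc3: +8 =146
r39=100111 pc4: +16 =162
r40=101000 pc2: +4 =166
r41=101001 pc3: +8 =174
r42=101010 pc3: +8 =182
r43=101011 pc4: +16 =198
r44=101100 pc3: +8 =206
r45=101101 pc4: +16 =222
r46=101110 pc4: +16 =238
r47=101111 pc5: +32 =270
r48=110000 pc2: +4 =274
r49=110001 pc3: +8 =282
r50=110010 pc3: +8 =290
r51=110011 pc4: +16 =306
r52=110100 pc3: +8 =314
r53=110101 pc4: +16 =330
r54=110110 pc4: +16 =346
r55=110111 pc5: +32 =378
r56=111000 pc3: +8 =386
r57=111001 pc4: +16 =402
r58=111010 pc4: +16 =418
r59=111011 pc5: +32 =450
r60=111100 pc4: +16 =466
r61=111101 pc5: +32 =498
r62=111110 pc5: +32 =530
r63=111111 pc6: +64 =594
r64=1000000 pc1: +2 =596
r65=1000001 pc2: +4 =600
r66=1000010 pc2: +4 =604
r67=1000011 pc3: +8 =612
r68=1000100 pc2: +4 =616
r69=1000101 pc3: +8 =624
r70=1000110 pc3: +8 =632
r71=1000111 pc4: +16 =648
r72=1001000 pc2: +4 =652
r73=1001001 pc3: +8 =660
r74=1001010 pc3: +8 =668
r75=1001011 pc4: +16 =684
r76=1001100 pc3: +8 =692
r77=1001101 pc4: +16 =708
r78=1001110 pc4: +16 =724
r79=1001111 pc5: +32 =756
r80=1010000 pc2: +4 =760
r81=1010001 pc3: +8 =768
r82=1010010 pc3: +8 =776
r83=1010011 pc4: +16 =792
r84=1010100 pc3: +8 =800
r85=1010101 pc4: +16 =816
r86=1010110 pc4: +16 =832
r87=1010111 pc5: +32 =864
r88=1011000 pc3: +8 =872
r89=1011001 pc4: +16 =888
r90=1011010 pc4: +16 =904
r91=1011011 pc5: +32 =936
r92=1011100 pc4: +16 =952
r93=1011101 pc5: +32 =984
r94=1011110 pc5: +32 =1016
r95=1011111 pc6: +64 =1080
r96=1100000 pc2: +4 =1084
r97=1100001 pc3: +8 =1092
r98=1100010 pc3: +8 =1100
r99=1100011 pc4: +16 =1116
r100=1100100 pc3: +8 =1124
r101=1100101 pc4: +16 =1140
r102=1100110 pc4: +16 =1156
r103=1100111 pc5: +32 =1188
r104=1101000 pc3: +8 =1196
r105=1101001 pc4: +16 =1212
r106=1101010 pc4: +16 =1228
r107=1101011 pc5: +32 =1260
r108=1101100 pc4: +16 =1276
r109=1101101 pc5: +32 =1308
r110=1101110 pc5: +32 =1340
r111=1101111 pc6: +64 =1404
r112=1110000 pc3: +8 =1412
r113=1110001 pc4: +16 =1428
r114=1110010 pc4: +16 =1444
r115=1110011 pc5: +32 =1476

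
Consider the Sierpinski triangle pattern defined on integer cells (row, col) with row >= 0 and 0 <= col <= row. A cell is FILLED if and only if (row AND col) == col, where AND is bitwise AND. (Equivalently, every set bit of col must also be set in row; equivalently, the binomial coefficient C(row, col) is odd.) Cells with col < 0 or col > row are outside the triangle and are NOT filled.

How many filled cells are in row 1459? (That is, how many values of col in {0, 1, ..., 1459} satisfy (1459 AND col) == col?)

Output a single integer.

Answer: 128

Derivation:
1459 in binary = 10110110011
popcount(1459) = number of 1-bits in 10110110011 = 7
A col c satisfies (1459 AND c) == c iff every set bit of c is also set in 1459; each of the 7 set bits of 1459 can independently be on or off in c.
count = 2^7 = 128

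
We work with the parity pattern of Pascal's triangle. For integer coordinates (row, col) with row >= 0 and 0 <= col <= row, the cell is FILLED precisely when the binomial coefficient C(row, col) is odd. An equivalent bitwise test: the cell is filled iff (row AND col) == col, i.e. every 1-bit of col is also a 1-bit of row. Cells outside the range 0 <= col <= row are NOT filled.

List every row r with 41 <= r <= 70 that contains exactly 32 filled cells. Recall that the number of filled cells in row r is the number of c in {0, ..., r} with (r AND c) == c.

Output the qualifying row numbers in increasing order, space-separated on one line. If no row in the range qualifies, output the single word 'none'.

Answer: 47 55 59 61 62

Derivation:
Row r has 2^popcount(r) filled cells, so we need popcount(r) = log2(32) = 5.
Scan r = 41..70 and keep those with exactly 5 one-bits:
r=41=101001 popcount=3 -> skip
r=42=101010 popcount=3 -> skip
r=43=101011 popcount=4 -> skip
r=44=101100 popcount=3 -> skip
r=45=101101 popcount=4 -> skip
r=46=101110 popcount=4 -> skip
r=47=101111 popcount=5 -> KEEP
r=48=110000 popcount=2 -> skip
r=49=110001 popcount=3 -> skip
r=50=110010 popcount=3 -> skip
r=51=110011 popcount=4 -> skip
r=52=110100 popcount=3 -> skip
r=53=110101 popcount=4 -> skip
r=54=110110 popcount=4 -> skip
r=55=110111 popcount=5 -> KEEP
r=56=111000 popcount=3 -> skip
r=57=111001 popcount=4 -> skip
r=58=111010 popcount=4 -> skip
r=59=111011 popcount=5 -> KEEP
r=60=111100 popcount=4 -> skip
r=61=111101 popcount=5 -> KEEP
r=62=111110 popcount=5 -> KEEP
r=63=111111 popcount=6 -> skip
r=64=1000000 popcount=1 -> skip
r=65=1000001 popcount=2 -> skip
r=66=1000010 popcount=2 -> skip
r=67=1000011 popcount=3 -> skip
r=68=1000100 popcount=2 -> skip
r=69=1000101 popcount=3 -> skip
r=70=1000110 popcount=3 -> skip
Kept rows: 47 55 59 61 62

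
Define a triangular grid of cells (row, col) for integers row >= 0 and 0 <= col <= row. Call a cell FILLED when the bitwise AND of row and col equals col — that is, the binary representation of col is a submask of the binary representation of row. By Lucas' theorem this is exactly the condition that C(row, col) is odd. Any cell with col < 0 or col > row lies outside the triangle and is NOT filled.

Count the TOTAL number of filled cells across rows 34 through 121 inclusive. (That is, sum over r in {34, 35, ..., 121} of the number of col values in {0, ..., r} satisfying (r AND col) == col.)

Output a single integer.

r34=100010 pc2: +4 =4
r35=100011 pc3: +8 =12
r36=100100 pc2: +4 =16
r37=100101 pc3: +8 =24
r38=100110 pc3: +8 =32
r39=100111 pc4: +16 =48
r40=101000 pc2: +4 =52
r41=101001 pc3: +8 =60
r42=101010 pc3: +8 =68
r43=101011 pc4: +16 =84
r44=101100 pc3: +8 =92
r45=101101 pc4: +16 =108
r46=101110 pc4: +16 =124
r47=101111 pc5: +32 =156
r48=110000 pc2: +4 =160
r49=110001 pc3: +8 =168
r50=110010 pc3: +8 =176
r51=110011 pc4: +16 =192
r52=110100 pc3: +8 =200
r53=110101 pc4: +16 =216
r54=110110 pc4: +16 =232
r55=110111 pc5: +32 =264
r56=111000 pc3: +8 =272
r57=111001 pc4: +16 =288
r58=111010 pc4: +16 =304
r59=111011 pc5: +32 =336
r60=111100 pc4: +16 =352
r61=111101 pc5: +32 =384
r62=111110 pc5: +32 =416
r63=111111 pc6: +64 =480
r64=1000000 pc1: +2 =482
r65=1000001 pc2: +4 =486
r66=1000010 pc2: +4 =490
r67=1000011 pc3: +8 =498
r68=1000100 pc2: +4 =502
r69=1000101 pc3: +8 =510
r70=1000110 pc3: +8 =518
r71=1000111 pc4: +16 =534
r72=1001000 pc2: +4 =538
r73=1001001 pc3: +8 =546
r74=1001010 pc3: +8 =554
r75=1001011 pc4: +16 =570
r76=1001100 pc3: +8 =578
r77=1001101 pc4: +16 =594
r78=1001110 pc4: +16 =610
r79=1001111 pc5: +32 =642
r80=1010000 pc2: +4 =646
r81=1010001 pc3: +8 =654
r82=1010010 pc3: +8 =662
r83=1010011 pc4: +16 =678
r84=1010100 pc3: +8 =686
r85=1010101 pc4: +16 =702
r86=1010110 pc4: +16 =718
r87=1010111 pc5: +32 =750
r88=1011000 pc3: +8 =758
r89=1011001 pc4: +16 =774
r90=1011010 pc4: +16 =790
r91=1011011 pc5: +32 =822
r92=1011100 pc4: +16 =838
r93=1011101 pc5: +32 =870
r94=1011110 pc5: +32 =902
r95=1011111 pc6: +64 =966
r96=1100000 pc2: +4 =970
r97=1100001 pc3: +8 =978
r98=1100010 pc3: +8 =986
r99=1100011 pc4: +16 =1002
r100=1100100 pc3: +8 =1010
r101=1100101 pc4: +16 =1026
r102=1100110 pc4: +16 =1042
r103=1100111 pc5: +32 =1074
r104=1101000 pc3: +8 =1082
r105=1101001 pc4: +16 =1098
r106=1101010 pc4: +16 =1114
r107=1101011 pc5: +32 =1146
r108=1101100 pc4: +16 =1162
r109=1101101 pc5: +32 =1194
r110=1101110 pc5: +32 =1226
r111=1101111 pc6: +64 =1290
r112=1110000 pc3: +8 =1298
r113=1110001 pc4: +16 =1314
r114=1110010 pc4: +16 =1330
r115=1110011 pc5: +32 =1362
r116=1110100 pc4: +16 =1378
r117=1110101 pc5: +32 =1410
r118=1110110 pc5: +32 =1442
r119=1110111 pc6: +64 =1506
r120=1111000 pc4: +16 =1522
r121=1111001 pc5: +32 =1554

Answer: 1554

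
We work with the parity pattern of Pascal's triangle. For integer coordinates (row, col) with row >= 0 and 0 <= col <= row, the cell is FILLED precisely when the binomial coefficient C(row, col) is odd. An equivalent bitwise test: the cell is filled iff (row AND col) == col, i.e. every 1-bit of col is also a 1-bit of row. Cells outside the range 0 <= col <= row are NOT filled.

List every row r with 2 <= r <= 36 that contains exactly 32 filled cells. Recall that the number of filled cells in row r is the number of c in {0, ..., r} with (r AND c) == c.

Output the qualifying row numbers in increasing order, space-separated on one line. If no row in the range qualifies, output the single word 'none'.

Row r has 2^popcount(r) filled cells, so we need popcount(r) = log2(32) = 5.
Scan r = 2..36 and keep those with exactly 5 one-bits:
r=2=10 popcount=1 -> skip
r=3=11 popcount=2 -> skip
r=4=100 popcount=1 -> skip
r=5=101 popcount=2 -> skip
r=6=110 popcount=2 -> skip
r=7=111 popcount=3 -> skip
r=8=1000 popcount=1 -> skip
r=9=1001 popcount=2 -> skip
r=10=1010 popcount=2 -> skip
r=11=1011 popcount=3 -> skip
r=12=1100 popcount=2 -> skip
r=13=1101 popcount=3 -> skip
r=14=1110 popcount=3 -> skip
r=15=1111 popcount=4 -> skip
r=16=10000 popcount=1 -> skip
r=17=10001 popcount=2 -> skip
r=18=10010 popcount=2 -> skip
r=19=10011 popcount=3 -> skip
r=20=10100 popcount=2 -> skip
r=21=10101 popcount=3 -> skip
r=22=10110 popcount=3 -> skip
r=23=10111 popcount=4 -> skip
r=24=11000 popcount=2 -> skip
r=25=11001 popcount=3 -> skip
r=26=11010 popcount=3 -> skip
r=27=11011 popcount=4 -> skip
r=28=11100 popcount=3 -> skip
r=29=11101 popcount=4 -> skip
r=30=11110 popcount=4 -> skip
r=31=11111 popcount=5 -> KEEP
r=32=100000 popcount=1 -> skip
r=33=100001 popcount=2 -> skip
r=34=100010 popcount=2 -> skip
r=35=100011 popcount=3 -> skip
r=36=100100 popcount=2 -> skip
Kept rows: 31

Answer: 31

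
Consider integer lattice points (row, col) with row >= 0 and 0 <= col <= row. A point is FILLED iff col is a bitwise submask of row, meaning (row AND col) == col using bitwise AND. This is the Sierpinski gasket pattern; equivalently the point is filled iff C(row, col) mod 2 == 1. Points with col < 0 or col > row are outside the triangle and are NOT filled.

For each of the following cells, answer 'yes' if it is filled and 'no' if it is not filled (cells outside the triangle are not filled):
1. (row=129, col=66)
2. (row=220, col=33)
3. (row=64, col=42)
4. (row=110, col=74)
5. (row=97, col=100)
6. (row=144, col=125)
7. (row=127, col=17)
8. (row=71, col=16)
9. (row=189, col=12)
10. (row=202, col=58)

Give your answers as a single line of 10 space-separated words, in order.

(129,66): row=0b10000001, col=0b1000010, row AND col = 0b0 = 0; 0 != 66 -> empty
(220,33): row=0b11011100, col=0b100001, row AND col = 0b0 = 0; 0 != 33 -> empty
(64,42): row=0b1000000, col=0b101010, row AND col = 0b0 = 0; 0 != 42 -> empty
(110,74): row=0b1101110, col=0b1001010, row AND col = 0b1001010 = 74; 74 == 74 -> filled
(97,100): col outside [0, 97] -> not filled
(144,125): row=0b10010000, col=0b1111101, row AND col = 0b10000 = 16; 16 != 125 -> empty
(127,17): row=0b1111111, col=0b10001, row AND col = 0b10001 = 17; 17 == 17 -> filled
(71,16): row=0b1000111, col=0b10000, row AND col = 0b0 = 0; 0 != 16 -> empty
(189,12): row=0b10111101, col=0b1100, row AND col = 0b1100 = 12; 12 == 12 -> filled
(202,58): row=0b11001010, col=0b111010, row AND col = 0b1010 = 10; 10 != 58 -> empty

Answer: no no no yes no no yes no yes no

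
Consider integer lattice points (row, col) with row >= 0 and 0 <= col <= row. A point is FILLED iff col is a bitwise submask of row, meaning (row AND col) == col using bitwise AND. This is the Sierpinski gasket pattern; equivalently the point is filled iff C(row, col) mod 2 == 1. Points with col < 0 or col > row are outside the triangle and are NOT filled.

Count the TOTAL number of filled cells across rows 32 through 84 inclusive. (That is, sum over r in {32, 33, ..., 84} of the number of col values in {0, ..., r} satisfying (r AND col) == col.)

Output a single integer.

r32=100000 pc1: +2 =2
r33=100001 pc2: +4 =6
r34=100010 pc2: +4 =10
r35=100011 pc3: +8 =18
r36=100100 pc2: +4 =22
r37=100101 pc3: +8 =30
r38=100110 pc3: +8 =38
r39=100111 pc4: +16 =54
r40=101000 pc2: +4 =58
r41=101001 pc3: +8 =66
r42=101010 pc3: +8 =74
r43=101011 pc4: +16 =90
r44=101100 pc3: +8 =98
r45=101101 pc4: +16 =114
r46=101110 pc4: +16 =130
r47=101111 pc5: +32 =162
r48=110000 pc2: +4 =166
r49=110001 pc3: +8 =174
r50=110010 pc3: +8 =182
r51=110011 pc4: +16 =198
r52=110100 pc3: +8 =206
r53=110101 pc4: +16 =222
r54=110110 pc4: +16 =238
r55=110111 pc5: +32 =270
r56=111000 pc3: +8 =278
r57=111001 pc4: +16 =294
r58=111010 pc4: +16 =310
r59=111011 pc5: +32 =342
r60=111100 pc4: +16 =358
r61=111101 pc5: +32 =390
r62=111110 pc5: +32 =422
r63=111111 pc6: +64 =486
r64=1000000 pc1: +2 =488
r65=1000001 pc2: +4 =492
r66=1000010 pc2: +4 =496
r67=1000011 pc3: +8 =504
r68=1000100 pc2: +4 =508
r69=1000101 pc3: +8 =516
r70=1000110 pc3: +8 =524
r71=1000111 pc4: +16 =540
r72=1001000 pc2: +4 =544
r73=1001001 pc3: +8 =552
r74=1001010 pc3: +8 =560
r75=1001011 pc4: +16 =576
r76=1001100 pc3: +8 =584
r77=1001101 pc4: +16 =600
r78=1001110 pc4: +16 =616
r79=1001111 pc5: +32 =648
r80=1010000 pc2: +4 =652
r81=1010001 pc3: +8 =660
r82=1010010 pc3: +8 =668
r83=1010011 pc4: +16 =684
r84=1010100 pc3: +8 =692

Answer: 692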